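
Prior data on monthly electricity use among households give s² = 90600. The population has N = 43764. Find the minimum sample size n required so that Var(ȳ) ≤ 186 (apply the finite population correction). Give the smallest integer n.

Without fpc, n₀ = s²/D = 90600/186 = 487.0968.
With fpc, (1 − n/N)·s²/n ≤ D requires n ≥ n₀/(1 + n₀/N) = 487.0968/(1 + 487.0968/43764) = 481.7351.
Rounding up, n = 482.

482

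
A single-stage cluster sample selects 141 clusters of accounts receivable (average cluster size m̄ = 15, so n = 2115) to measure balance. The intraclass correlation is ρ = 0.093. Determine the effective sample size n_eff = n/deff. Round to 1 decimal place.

deff = 1 + (15 − 1)·0.093 = 1 + 1.302 = 2.302.
n_eff = 2115 / 2.302 = 918.8.

918.8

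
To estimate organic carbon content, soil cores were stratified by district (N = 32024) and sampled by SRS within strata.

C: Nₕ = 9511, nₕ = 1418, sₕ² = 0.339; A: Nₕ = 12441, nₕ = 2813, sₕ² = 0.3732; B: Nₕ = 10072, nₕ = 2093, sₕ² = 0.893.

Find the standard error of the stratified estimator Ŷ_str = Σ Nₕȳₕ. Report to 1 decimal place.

Var(Ŷ_str) = Σₕ Nₕ²(1 − fₕ)sₕ²/nₕ.
C: 9511²·(1 − 1418/9511)·0.339/1418 = 18401.753.
A: 12441²·(1 − 2813/12441)·0.3732/2813 = 15891.441.
B: 10072²·(1 − 2093/10072)·0.893/2093 = 34288.336.
Sum = 68581.53.
SE = √(68581.53) = 261.9.

261.9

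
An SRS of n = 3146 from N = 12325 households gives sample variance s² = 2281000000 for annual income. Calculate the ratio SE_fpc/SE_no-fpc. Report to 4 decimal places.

f = n/N = 3146/12325 = 0.25525355.
SE_no-fpc = √(s²/n) = 851.49732; SE_fpc = √((1−f)s²/n) = 734.83106.
Ratio = √(1−f) = 0.86298694.

0.8630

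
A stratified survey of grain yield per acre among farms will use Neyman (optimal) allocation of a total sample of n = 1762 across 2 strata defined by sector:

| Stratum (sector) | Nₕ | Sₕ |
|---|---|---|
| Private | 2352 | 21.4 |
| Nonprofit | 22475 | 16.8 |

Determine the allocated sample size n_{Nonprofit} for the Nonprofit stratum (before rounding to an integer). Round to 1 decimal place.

Neyman allocation: nₕ = n·NₕSₕ / Σⱼ NⱼSⱼ.
Σ NⱼSⱼ = 2352·21.4 + 22475·16.8 = 427912.8.
n_{Nonprofit} = 1762·22475·16.8 / 427912.8 = 1554.7.

1554.7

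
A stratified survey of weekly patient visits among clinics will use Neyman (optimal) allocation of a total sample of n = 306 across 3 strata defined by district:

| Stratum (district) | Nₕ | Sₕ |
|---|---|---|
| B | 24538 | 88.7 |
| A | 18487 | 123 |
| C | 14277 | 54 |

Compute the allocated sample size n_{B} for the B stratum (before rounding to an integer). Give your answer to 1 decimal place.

Neyman allocation: nₕ = n·NₕSₕ / Σⱼ NⱼSⱼ.
Σ NⱼSⱼ = 24538·88.7 + 18487·123 + 14277·54 = 5.2213796 × 10^6.
n_{B} = 306·24538·88.7 / (5.2213796 × 10^6) = 127.6.

127.6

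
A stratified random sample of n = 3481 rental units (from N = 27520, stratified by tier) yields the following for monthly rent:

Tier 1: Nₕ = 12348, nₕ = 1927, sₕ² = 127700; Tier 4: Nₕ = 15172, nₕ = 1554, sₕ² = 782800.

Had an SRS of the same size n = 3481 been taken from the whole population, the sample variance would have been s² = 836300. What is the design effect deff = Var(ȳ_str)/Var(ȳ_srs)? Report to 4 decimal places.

Var(ȳ_str) = Σ Wₕ²(1−fₕ)sₕ²/nₕ with Wₕ = Nₕ/27520:
  Tier 1: (12348/27520)²·(1−1927/12348)·127700/1927 = 11.25948
  Tier 4: (15172/27520)²·(1−1554/15172)·782800/1554 = 137.4229
  → Var(ȳ_str) = 148.68238.
Var(ȳ_srs) = (1 − 3481/27520)·836300/3481 = 209.85825.
deff = 148.68238 / 209.85825 = 0.7085.

0.7085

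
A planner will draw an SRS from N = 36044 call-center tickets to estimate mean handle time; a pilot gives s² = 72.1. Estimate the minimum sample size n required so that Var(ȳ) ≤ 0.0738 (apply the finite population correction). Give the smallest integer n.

Without fpc, n₀ = s²/D = 72.1/0.0738 = 976.9648.
With fpc, (1 − n/N)·s²/n ≤ D requires n ≥ n₀/(1 + n₀/N) = 976.9648/(1 + 976.9648/36044) = 951.1832.
Rounding up, n = 952.

952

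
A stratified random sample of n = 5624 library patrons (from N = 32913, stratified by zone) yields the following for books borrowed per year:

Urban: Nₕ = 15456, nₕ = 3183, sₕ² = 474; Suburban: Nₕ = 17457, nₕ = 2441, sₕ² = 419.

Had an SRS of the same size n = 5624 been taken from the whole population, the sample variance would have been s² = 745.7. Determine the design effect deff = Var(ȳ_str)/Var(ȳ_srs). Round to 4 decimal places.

0.6150

Var(ȳ_str) = Σ Wₕ²(1−fₕ)sₕ²/nₕ with Wₕ = Nₕ/32913:
  Urban: (15456/32913)²·(1−3183/15456)·474/3183 = 0.026076819
  Suburban: (17457/32913)²·(1−2441/17457)·419/2441 = 0.041537005
  → Var(ȳ_str) = 0.067613824.
Var(ȳ_srs) = (1 − 5624/32913)·745.7/5624 = 0.10993576.
deff = 0.067613824 / 0.10993576 = 0.6150.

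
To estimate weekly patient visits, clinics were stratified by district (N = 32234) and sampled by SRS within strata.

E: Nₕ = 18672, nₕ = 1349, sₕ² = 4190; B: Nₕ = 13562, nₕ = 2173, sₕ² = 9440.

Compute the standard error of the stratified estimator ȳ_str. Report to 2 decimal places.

1.27

Var(ȳ_str) = Σₕ Wₕ²(1 − fₕ)sₕ²/nₕ with Wₕ = Nₕ/N, N = 32234.
E: Wₕ = 0.57926413; term = 0.57926413²·(1 − 0.07224722)·4190/1349 = 0.96691348.
B: Wₕ = 0.42073587; term = 0.42073587²·(1 − 0.16022711)·9440/2173 = 0.6457928.
Sum = 1.6127063.
SE = √(1.6127063) = 1.27.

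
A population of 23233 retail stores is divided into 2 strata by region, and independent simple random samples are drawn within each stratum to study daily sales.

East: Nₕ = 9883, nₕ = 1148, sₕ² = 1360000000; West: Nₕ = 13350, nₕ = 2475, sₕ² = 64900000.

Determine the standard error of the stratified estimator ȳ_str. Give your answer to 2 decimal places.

443.31

Var(ȳ_str) = Σₕ Wₕ²(1 − fₕ)sₕ²/nₕ with Wₕ = Nₕ/N, N = 23233.
East: Wₕ = 0.42538630; term = 0.42538630²·(1 − 0.11615906)·1360000000/1148 = 189468.99.
West: Wₕ = 0.57461370; term = 0.57461370²·(1 − 0.18539326)·64900000/2475 = 7052.9278.
Sum = 196521.92.
SE = √(196521.92) = 443.31.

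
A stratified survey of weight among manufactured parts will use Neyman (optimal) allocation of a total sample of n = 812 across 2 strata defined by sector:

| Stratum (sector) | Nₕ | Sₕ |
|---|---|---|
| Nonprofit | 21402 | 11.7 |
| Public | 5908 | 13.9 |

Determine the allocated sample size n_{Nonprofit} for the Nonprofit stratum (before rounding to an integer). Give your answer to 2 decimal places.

Neyman allocation: nₕ = n·NₕSₕ / Σⱼ NⱼSⱼ.
Σ NⱼSⱼ = 21402·11.7 + 5908·13.9 = 332524.6.
n_{Nonprofit} = 812·21402·11.7 / 332524.6 = 611.47.

611.47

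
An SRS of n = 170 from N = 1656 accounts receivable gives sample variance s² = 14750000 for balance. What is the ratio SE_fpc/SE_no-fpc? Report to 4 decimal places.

0.9473

f = n/N = 170/1656 = 0.10265700.
SE_no-fpc = √(s²/n) = 294.55849; SE_fpc = √((1−f)s²/n) = 279.02993.
Ratio = √(1−f) = 0.94728190.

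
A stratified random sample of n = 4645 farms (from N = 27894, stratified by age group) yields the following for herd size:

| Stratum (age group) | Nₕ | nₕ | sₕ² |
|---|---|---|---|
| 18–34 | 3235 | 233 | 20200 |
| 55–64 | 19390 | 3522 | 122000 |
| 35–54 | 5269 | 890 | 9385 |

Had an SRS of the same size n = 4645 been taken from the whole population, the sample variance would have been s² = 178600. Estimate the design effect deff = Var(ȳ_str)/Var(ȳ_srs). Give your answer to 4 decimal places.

Var(ȳ_str) = Σ Wₕ²(1−fₕ)sₕ²/nₕ with Wₕ = Nₕ/27894:
  18–34: (3235/27894)²·(1−233/3235)·20200/233 = 1.0820786
  55–64: (19390/27894)²·(1−3522/19390)·122000/3522 = 13.697739
  35–54: (5269/27894)²·(1−890/5269)·9385/890 = 0.31269852
  → Var(ȳ_str) = 15.092516.
Var(ȳ_srs) = (1 − 4645/27894)·178600/4645 = 32.047136.
deff = 15.092516 / 32.047136 = 0.4709.

0.4709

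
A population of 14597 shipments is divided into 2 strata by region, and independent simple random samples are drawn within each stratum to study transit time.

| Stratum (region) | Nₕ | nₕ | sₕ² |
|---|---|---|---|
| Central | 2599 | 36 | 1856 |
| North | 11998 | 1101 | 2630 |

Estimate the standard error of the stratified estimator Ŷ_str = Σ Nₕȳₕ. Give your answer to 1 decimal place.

Var(Ŷ_str) = Σₕ Nₕ²(1 − fₕ)sₕ²/nₕ.
Central: 2599²·(1 − 36/2599)·1856/36 = 3.4342377 × 10^8.
North: 11998²·(1 − 1101/11998)·2630/1101 = 3.1230881 × 10^8.
Sum = 6.5573258 × 10^8.
SE = √(6.5573258 × 10^8) = 25607.3.

25607.3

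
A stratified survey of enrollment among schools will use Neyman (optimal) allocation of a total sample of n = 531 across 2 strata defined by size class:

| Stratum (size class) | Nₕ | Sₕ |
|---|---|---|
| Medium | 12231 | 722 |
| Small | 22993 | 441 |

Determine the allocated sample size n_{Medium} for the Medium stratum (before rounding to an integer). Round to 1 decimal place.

Neyman allocation: nₕ = n·NₕSₕ / Σⱼ NⱼSⱼ.
Σ NⱼSⱼ = 12231·722 + 22993·441 = 1.8970695 × 10^7.
n_{Medium} = 531·12231·722 / (1.8970695 × 10^7) = 247.2.

247.2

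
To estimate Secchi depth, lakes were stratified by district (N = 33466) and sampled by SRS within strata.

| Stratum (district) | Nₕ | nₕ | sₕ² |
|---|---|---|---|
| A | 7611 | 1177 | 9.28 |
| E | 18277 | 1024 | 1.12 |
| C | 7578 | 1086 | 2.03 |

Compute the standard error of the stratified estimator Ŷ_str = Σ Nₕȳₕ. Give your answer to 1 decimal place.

Var(Ŷ_str) = Σₕ Nₕ²(1 − fₕ)sₕ²/nₕ.
A: 7611²·(1 − 1177/7611)·9.28/1177 = 386095.1.
E: 18277²·(1 − 1024/18277)·1.12/1024 = 344895.56.
C: 7578²·(1 − 1086/7578)·2.03/1086 = 91960.077.
Sum = 822950.74.
SE = √(822950.74) = 907.2.

907.2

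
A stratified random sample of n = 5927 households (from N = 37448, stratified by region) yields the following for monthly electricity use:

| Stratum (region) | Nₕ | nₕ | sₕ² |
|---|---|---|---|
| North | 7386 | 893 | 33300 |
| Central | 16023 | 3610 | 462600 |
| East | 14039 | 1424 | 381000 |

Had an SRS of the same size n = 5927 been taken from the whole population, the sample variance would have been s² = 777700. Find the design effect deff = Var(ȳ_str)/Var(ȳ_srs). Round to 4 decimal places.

Var(ȳ_str) = Σ Wₕ²(1−fₕ)sₕ²/nₕ with Wₕ = Nₕ/37448:
  North: (7386/37448)²·(1−893/7386)·33300/893 = 1.275235
  Central: (16023/37448)²·(1−3610/16023)·462600/3610 = 18.17447
  East: (14039/37448)²·(1−1424/14039)·381000/1424 = 33.789453
  → Var(ȳ_str) = 53.239158.
Var(ȳ_srs) = (1 − 5927/37448)·777700/5927 = 110.44563.
deff = 53.239158 / 110.44563 = 0.4820.

0.4820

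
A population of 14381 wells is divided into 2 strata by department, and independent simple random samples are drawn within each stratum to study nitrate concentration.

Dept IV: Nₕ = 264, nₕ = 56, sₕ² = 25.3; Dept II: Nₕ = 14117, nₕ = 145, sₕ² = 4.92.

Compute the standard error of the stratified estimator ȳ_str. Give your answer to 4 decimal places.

0.1802

Var(ȳ_str) = Σₕ Wₕ²(1 − fₕ)sₕ²/nₕ with Wₕ = Nₕ/N, N = 14381.
Dept IV: Wₕ = 0.01835756; term = 0.01835756²·(1 − 0.21212121)·25.3/56 = 1.1995589 × 10^-4.
Dept II: Wₕ = 0.98164244; term = 0.98164244²·(1 − 0.01027130)·4.92/145 = 0.03236085.
Sum = 0.032480806.
SE = √(0.032480806) = 0.1802.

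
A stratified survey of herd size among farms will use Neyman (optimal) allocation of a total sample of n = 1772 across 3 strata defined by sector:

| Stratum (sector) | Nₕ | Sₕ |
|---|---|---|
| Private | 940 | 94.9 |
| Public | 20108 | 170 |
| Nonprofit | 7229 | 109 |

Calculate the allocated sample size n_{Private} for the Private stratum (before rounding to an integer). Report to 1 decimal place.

Neyman allocation: nₕ = n·NₕSₕ / Σⱼ NⱼSⱼ.
Σ NⱼSⱼ = 940·94.9 + 20108·170 + 7229·109 = 4.295527 × 10^6.
n_{Private} = 1772·940·94.9 / (4.295527 × 10^6) = 36.8.

36.8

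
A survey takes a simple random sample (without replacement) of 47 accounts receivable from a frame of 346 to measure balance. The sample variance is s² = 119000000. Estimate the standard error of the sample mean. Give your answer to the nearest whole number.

1479

Under SRS without replacement, Var(ȳ) = (1 − f)·s²/n with f = n/N = 47/346 = 0.13583815.
Var(ȳ) = (1 − 0.13583815)·119000000/47 = 0.86416185·2.5319149 × 10^6 = 2.1879843 × 10^6.
SE(ȳ) = √(2.1879843 × 10^6) = 1479.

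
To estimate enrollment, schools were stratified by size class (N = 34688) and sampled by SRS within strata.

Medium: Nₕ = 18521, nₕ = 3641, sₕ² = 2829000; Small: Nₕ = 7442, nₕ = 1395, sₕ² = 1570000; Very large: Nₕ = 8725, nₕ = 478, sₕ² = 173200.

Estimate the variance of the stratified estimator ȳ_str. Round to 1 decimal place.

Var(ȳ_str) = Σₕ Wₕ²(1 − fₕ)sₕ²/nₕ with Wₕ = Nₕ/N, N = 34688.
Medium: Wₕ = 0.53393104; term = 0.53393104²·(1 − 0.19658766)·2829000/3641 = 177.95947.
Small: Wₕ = 0.21454105; term = 0.21454105²·(1 − 0.18744961)·1570000/1395 = 42.091709.
Very large: Wₕ = 0.25152791; term = 0.25152791²·(1 − 0.05478510)·173200/478 = 21.668203.
Sum = 241.71938.

241.7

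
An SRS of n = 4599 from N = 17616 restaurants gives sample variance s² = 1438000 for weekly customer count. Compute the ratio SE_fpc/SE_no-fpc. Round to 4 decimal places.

0.8596

f = n/N = 4599/17616 = 0.26106948.
SE_no-fpc = √(s²/n) = 17.682666; SE_fpc = √((1−f)s²/n) = 15.200208.
Ratio = √(1−f) = 0.85961068.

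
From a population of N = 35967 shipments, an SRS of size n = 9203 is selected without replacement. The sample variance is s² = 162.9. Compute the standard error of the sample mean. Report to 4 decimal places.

Under SRS without replacement, Var(ȳ) = (1 − f)·s²/n with f = n/N = 9203/35967 = 0.25587344.
Var(ȳ) = (1 − 0.25587344)·162.9/9203 = 0.74412656·0.01770075 = 0.013171598.
SE(ȳ) = √(0.013171598) = 0.1148.

0.1148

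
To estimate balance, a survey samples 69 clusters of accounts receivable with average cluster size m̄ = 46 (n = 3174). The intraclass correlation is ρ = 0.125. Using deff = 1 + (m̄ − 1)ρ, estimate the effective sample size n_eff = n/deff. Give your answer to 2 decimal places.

479.09

deff = 1 + (46 − 1)·0.125 = 1 + 5.625 = 6.625.
n_eff = 3174 / 6.625 = 479.09.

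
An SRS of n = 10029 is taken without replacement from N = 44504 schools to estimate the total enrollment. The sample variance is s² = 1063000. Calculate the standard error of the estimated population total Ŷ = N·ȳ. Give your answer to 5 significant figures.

403260

Var(Ŷ) = N²·Var(ȳ) = N²·(1 − n/N)·s²/n.
f = 10029/44504 = 0.22535053; Var(ȳ) = 0.77464947·1063000/10029 = 82.107128.
Var(Ŷ) = 44504² · 82.107128 = 1.6262187 × 10^11.
SE(Ŷ) = √(1.6262187 × 10^11) = 403260.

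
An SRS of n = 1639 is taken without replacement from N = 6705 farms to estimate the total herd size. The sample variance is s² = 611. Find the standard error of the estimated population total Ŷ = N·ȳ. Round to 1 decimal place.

3558.5

Var(Ŷ) = N²·Var(ȳ) = N²·(1 − n/N)·s²/n.
f = 1639/6705 = 0.24444444; Var(ȳ) = 0.75555556·611/1639 = 0.28166226.
Var(Ŷ) = 6705² · 0.28166226 = 1.2662697 × 10^7.
SE(Ŷ) = √(1.2662697 × 10^7) = 3558.5.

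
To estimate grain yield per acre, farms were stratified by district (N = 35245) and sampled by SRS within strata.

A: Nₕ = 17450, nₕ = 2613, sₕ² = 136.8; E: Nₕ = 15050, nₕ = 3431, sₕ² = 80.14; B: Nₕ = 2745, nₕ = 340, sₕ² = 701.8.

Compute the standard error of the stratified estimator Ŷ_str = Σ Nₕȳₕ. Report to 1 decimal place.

Var(Ŷ_str) = Σₕ Nₕ²(1 − fₕ)sₕ²/nₕ.
A: 17450²·(1 − 2613/17450)·136.8/2613 = 1.3554647 × 10^7.
E: 15050²·(1 − 3431/15050)·80.14/3431 = 4.0844527 × 10^6.
B: 2745²·(1 − 340/2745)·701.8/340 = 1.3626737 × 10^7.
Sum = 3.1265837 × 10^7.
SE = √(3.1265837 × 10^7) = 5591.6.

5591.6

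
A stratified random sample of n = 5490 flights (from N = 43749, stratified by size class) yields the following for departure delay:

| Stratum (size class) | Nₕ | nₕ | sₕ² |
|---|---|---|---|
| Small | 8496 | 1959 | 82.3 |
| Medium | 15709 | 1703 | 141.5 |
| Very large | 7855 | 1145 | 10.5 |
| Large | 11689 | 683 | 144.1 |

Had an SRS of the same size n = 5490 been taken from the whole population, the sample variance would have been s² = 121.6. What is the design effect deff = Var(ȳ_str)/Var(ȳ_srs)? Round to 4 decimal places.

Var(ȳ_str) = Σ Wₕ²(1−fₕ)sₕ²/nₕ with Wₕ = Nₕ/43749:
  Small: (8496/43749)²·(1−1959/8496)·82.3/1959 = 0.0012190517
  Medium: (15709/43749)²·(1−1703/15709)·141.5/1703 = 0.0095514255
  Very large: (7855/43749)²·(1−1145/7855)·10.5/1145 = 2.5253191 × 10^-4
  Large: (11689/43749)²·(1−683/11689)·144.1/683 = 0.014181229
  → Var(ȳ_str) = 0.025204238.
Var(ȳ_srs) = (1 − 5490/43749)·121.6/5490 = 0.01936987.
deff = 0.025204238 / 0.01936987 = 1.3012.

1.3012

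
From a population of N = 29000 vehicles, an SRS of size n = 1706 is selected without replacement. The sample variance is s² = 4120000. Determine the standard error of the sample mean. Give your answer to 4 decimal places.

47.6753

Under SRS without replacement, Var(ȳ) = (1 − f)·s²/n with f = n/N = 1706/29000 = 0.05882759.
Var(ȳ) = (1 − 0.05882759)·4120000/1706 = 0.94117241·2415.0059 = 2272.9369.
SE(ȳ) = √(2272.9369) = 47.6753.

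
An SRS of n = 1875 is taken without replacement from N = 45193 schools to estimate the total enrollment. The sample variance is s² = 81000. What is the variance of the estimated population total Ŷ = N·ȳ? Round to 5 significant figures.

8.4571 × 10^10

Var(Ŷ) = N²·Var(ȳ) = N²·(1 − n/N)·s²/n.
f = 1875/45193 = 0.04148873; Var(ȳ) = 0.95851127·81000/1875 = 41.407687.
Var(Ŷ) = 45193² · 41.407687 = 8.457136 × 10^10.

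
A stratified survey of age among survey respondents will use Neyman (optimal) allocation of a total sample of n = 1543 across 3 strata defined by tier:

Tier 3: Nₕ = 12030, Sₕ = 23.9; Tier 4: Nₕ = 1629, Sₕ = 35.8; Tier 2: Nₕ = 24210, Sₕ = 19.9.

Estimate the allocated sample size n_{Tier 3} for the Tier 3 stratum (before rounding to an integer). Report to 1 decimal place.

536.0

Neyman allocation: nₕ = n·NₕSₕ / Σⱼ NⱼSⱼ.
Σ NⱼSⱼ = 12030·23.9 + 1629·35.8 + 24210·19.9 = 827614.2.
n_{Tier 3} = 1543·12030·23.9 / 827614.2 = 536.0.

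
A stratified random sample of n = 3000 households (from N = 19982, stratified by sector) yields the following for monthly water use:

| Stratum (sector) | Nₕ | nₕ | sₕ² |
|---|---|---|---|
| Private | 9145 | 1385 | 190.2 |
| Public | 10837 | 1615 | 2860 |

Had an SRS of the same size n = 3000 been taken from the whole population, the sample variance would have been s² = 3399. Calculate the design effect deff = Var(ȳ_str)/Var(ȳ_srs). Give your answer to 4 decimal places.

Var(ȳ_str) = Σ Wₕ²(1−fₕ)sₕ²/nₕ with Wₕ = Nₕ/19982:
  Private: (9145/19982)²·(1−1385/9145)·190.2/1385 = 0.024407779
  Public: (10837/19982)²·(1−1615/10837)·2860/1615 = 0.44325107
  → Var(ȳ_str) = 0.46765885.
Var(ȳ_srs) = (1 − 3000/19982)·3399/3000 = 0.96289691.
deff = 0.46765885 / 0.96289691 = 0.4857.

0.4857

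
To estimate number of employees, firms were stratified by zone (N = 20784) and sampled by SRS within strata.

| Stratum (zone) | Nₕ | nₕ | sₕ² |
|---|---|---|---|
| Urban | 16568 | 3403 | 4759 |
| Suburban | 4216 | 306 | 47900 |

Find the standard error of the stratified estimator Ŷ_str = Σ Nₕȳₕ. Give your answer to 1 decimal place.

Var(Ŷ_str) = Σₕ Nₕ²(1 − fₕ)sₕ²/nₕ.
Urban: 16568²·(1 − 3403/16568)·4759/3403 = 3.0503151 × 10^8.
Suburban: 4216²·(1 − 306/4216)·47900/306 = 2.5804262 × 10^9.
Sum = 2.8854577 × 10^9.
SE = √(2.8854577 × 10^9) = 53716.5.

53716.5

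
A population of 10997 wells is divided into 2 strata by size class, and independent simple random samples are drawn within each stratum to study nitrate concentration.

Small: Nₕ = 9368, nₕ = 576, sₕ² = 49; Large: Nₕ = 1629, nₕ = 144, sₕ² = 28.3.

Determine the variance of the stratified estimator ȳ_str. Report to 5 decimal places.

Var(ȳ_str) = Σₕ Wₕ²(1 − fₕ)sₕ²/nₕ with Wₕ = Nₕ/N, N = 10997.
Small: Wₕ = 0.85186869; term = 0.85186869²·(1 − 0.06148591)·49/576 = 0.057937494.
Large: Wₕ = 0.14813131; term = 0.14813131²·(1 − 0.08839779)·28.3/144 = 0.0039311809.
Sum = 0.061868675.

0.06187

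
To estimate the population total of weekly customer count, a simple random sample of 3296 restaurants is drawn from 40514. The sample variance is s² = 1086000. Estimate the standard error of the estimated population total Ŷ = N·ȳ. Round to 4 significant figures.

704900

Var(Ŷ) = N²·Var(ȳ) = N²·(1 − n/N)·s²/n.
f = 3296/40514 = 0.08135459; Var(ȳ) = 0.91864541·1086000/3296 = 302.68474.
Var(Ŷ) = 40514² · 302.68474 = 4.9682195 × 10^11.
SE(Ŷ) = √(4.9682195 × 10^11) = 704900.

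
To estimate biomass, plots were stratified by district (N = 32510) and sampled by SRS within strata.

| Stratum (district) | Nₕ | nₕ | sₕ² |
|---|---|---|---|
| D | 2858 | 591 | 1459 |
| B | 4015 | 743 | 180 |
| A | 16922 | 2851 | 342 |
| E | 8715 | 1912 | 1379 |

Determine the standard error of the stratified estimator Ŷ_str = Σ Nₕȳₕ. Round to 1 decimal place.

9513.2

Var(Ŷ_str) = Σₕ Nₕ²(1 − fₕ)sₕ²/nₕ.
D: 2858²·(1 − 591/2858)·1459/591 = 1.5994901 × 10^7.
B: 4015²·(1 − 743/4015)·180/743 = 3.1826035 × 10^6.
A: 16922²·(1 − 2851/16922)·342/2851 = 2.8563113 × 10^7.
E: 8715²·(1 − 1912/8715)·1379/1912 = 4.2760644 × 10^7.
Sum = 9.0501262 × 10^7.
SE = √(9.0501262 × 10^7) = 9513.2.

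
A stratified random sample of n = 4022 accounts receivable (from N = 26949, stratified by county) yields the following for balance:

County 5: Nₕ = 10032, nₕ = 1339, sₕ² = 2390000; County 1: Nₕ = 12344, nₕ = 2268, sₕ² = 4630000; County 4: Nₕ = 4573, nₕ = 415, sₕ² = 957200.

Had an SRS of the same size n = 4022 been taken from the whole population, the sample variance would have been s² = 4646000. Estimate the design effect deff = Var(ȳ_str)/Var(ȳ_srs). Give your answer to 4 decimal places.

Var(ȳ_str) = Σ Wₕ²(1−fₕ)sₕ²/nₕ with Wₕ = Nₕ/26949:
  County 5: (10032/26949)²·(1−1339/10032)·2390000/1339 = 214.33309
  County 1: (12344/26949)²·(1−2268/12344)·4630000/2268 = 349.62035
  County 4: (4573/26949)²·(1−415/4573)·957200/415 = 60.388601
  → Var(ȳ_str) = 624.34204.
Var(ȳ_srs) = (1 − 4022/26949)·4646000/4022 = 982.74698.
deff = 624.34204 / 982.74698 = 0.6353.

0.6353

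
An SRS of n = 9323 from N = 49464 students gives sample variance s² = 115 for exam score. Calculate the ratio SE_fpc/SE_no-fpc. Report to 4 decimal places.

0.9008

f = n/N = 9323/49464 = 0.18848051.
SE_no-fpc = √(s²/n) = 0.11106343; SE_fpc = √((1−f)s²/n) = 0.1000508.
Ratio = √(1−f) = 0.90084376.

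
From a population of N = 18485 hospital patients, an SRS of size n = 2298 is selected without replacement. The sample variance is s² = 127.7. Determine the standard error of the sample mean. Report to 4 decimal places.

0.2206

Under SRS without replacement, Var(ȳ) = (1 − f)·s²/n with f = n/N = 2298/18485 = 0.12431701.
Var(ȳ) = (1 − 0.12431701)·127.7/2298 = 0.87568299·0.055570061 = 0.048661757.
SE(ȳ) = √(0.048661757) = 0.2206.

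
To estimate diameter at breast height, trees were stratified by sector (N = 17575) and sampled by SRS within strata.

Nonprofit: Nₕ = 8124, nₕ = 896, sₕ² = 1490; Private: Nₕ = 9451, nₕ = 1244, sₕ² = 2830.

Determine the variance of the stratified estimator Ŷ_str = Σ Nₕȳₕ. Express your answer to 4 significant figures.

Var(Ŷ_str) = Σₕ Nₕ²(1 − fₕ)sₕ²/nₕ.
Nonprofit: 8124²·(1 − 896/8124)·1490/896 = 9.7648667 × 10^7.
Private: 9451²·(1 − 1244/9451)·2830/1244 = 1.7645268 × 10^8.
Sum = 2.7410135 × 10^8.

2.741 × 10^8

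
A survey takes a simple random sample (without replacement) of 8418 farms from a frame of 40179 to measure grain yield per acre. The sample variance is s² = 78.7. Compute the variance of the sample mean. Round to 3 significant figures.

0.00739

Under SRS without replacement, Var(ȳ) = (1 − f)·s²/n with f = n/N = 8418/40179 = 0.20951243.
Var(ȳ) = (1 − 0.20951243)·78.7/8418 = 0.79048757·0.009349014 = 0.0073902794.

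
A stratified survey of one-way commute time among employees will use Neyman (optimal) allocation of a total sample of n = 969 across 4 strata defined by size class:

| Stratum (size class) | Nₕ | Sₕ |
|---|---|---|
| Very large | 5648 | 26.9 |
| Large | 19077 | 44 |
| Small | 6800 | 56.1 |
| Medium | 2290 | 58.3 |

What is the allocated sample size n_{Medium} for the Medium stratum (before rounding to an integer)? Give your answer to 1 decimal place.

Neyman allocation: nₕ = n·NₕSₕ / Σⱼ NⱼSⱼ.
Σ NⱼSⱼ = 5648·26.9 + 19077·44 + 6800·56.1 + 2290·58.3 = 1.5063062 × 10^6.
n_{Medium} = 969·2290·58.3 / (1.5063062 × 10^6) = 85.9.

85.9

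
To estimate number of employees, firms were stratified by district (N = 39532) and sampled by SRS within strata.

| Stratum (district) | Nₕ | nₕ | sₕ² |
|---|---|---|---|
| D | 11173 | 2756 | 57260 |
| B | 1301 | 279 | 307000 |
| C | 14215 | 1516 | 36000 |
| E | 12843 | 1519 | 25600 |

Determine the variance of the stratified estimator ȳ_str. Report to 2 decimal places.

Var(ȳ_str) = Σₕ Wₕ²(1 − fₕ)sₕ²/nₕ with Wₕ = Nₕ/N, N = 39532.
D: Wₕ = 0.28263179; term = 0.28263179²·(1 − 0.24666607)·57260/2756 = 1.2502639.
B: Wₕ = 0.03291005; term = 0.03291005²·(1 − 0.21445042)·307000/279 = 0.93619171.
C: Wₕ = 0.35958211; term = 0.35958211²·(1 − 0.10664791)·36000/1516 = 2.7429767.
E: Wₕ = 0.32487605; term = 0.32487605²·(1 − 0.11827455)·25600/1519 = 1.5683788.
Sum = 6.4978111.

6.50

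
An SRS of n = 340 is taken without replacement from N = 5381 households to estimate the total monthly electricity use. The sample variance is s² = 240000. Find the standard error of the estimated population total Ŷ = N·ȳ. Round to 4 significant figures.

Var(Ŷ) = N²·Var(ȳ) = N²·(1 − n/N)·s²/n.
f = 340/5381 = 0.06318528; Var(ȳ) = 0.93681472·240000/340 = 661.28098.
Var(Ŷ) = 5381² · 661.28098 = 1.9147497 × 10^10.
SE(Ŷ) = √(1.9147497 × 10^10) = 138400.

138400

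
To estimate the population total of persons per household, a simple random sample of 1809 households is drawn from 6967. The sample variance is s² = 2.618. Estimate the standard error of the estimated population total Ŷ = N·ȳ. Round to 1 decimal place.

228.0

Var(Ŷ) = N²·Var(ȳ) = N²·(1 − n/N)·s²/n.
f = 1809/6967 = 0.25965265; Var(ȳ) = 0.74034735·2.618/1809 = 0.0010714369.
Var(Ŷ) = 6967² · 0.0010714369 = 52006.571.
SE(Ŷ) = √(52006.571) = 228.0.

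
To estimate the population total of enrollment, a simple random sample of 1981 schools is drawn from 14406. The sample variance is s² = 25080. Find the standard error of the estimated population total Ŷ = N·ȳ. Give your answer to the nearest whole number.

Var(Ŷ) = N²·Var(ȳ) = N²·(1 − n/N)·s²/n.
f = 1981/14406 = 0.13751215; Var(ȳ) = 0.86248785·25080/1981 = 10.919331.
Var(Ŷ) = 14406² · 10.919331 = 2.2661197 × 10^9.
SE(Ŷ) = √(2.2661197 × 10^9) = 47604.

47604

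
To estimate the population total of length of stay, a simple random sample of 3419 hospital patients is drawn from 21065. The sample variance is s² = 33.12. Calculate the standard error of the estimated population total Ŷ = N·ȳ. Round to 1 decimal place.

1897.6

Var(Ŷ) = N²·Var(ȳ) = N²·(1 − n/N)·s²/n.
f = 3419/21065 = 0.16230714; Var(ȳ) = 0.83769286·33.12/3419 = 0.0081147667.
Var(Ŷ) = 21065² · 0.0081147667 = 3.6007997 × 10^6.
SE(Ŷ) = √(3.6007997 × 10^6) = 1897.6.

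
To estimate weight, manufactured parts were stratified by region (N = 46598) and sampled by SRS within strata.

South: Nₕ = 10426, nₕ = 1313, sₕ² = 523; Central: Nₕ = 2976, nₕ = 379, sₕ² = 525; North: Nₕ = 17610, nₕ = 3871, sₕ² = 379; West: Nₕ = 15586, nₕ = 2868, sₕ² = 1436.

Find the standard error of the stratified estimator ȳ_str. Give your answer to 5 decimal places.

0.28103

Var(ȳ_str) = Σₕ Wₕ²(1 − fₕ)sₕ²/nₕ with Wₕ = Nₕ/N, N = 46598.
South: Wₕ = 0.22374351; term = 0.22374351²·(1 − 0.12593516)·523/1313 = 0.017429362.
Central: Wₕ = 0.06386540; term = 0.06386540²·(1 − 0.12735215)·525/379 = 0.0049304938.
North: Wₕ = 0.37791322; term = 0.37791322²·(1 − 0.21981829)·379/3871 = 0.010909277.
West: Wₕ = 0.33447787; term = 0.33447787²·(1 − 0.18401129)·1436/2868 = 0.045708212.
Sum = 0.078977345.
SE = √(0.078977345) = 0.28103.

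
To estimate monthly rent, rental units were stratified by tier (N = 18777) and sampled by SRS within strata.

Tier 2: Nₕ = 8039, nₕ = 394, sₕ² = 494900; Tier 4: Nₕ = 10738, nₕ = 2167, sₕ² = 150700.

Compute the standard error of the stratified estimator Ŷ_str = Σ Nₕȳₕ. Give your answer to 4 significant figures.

289100

Var(Ŷ_str) = Σₕ Nₕ²(1 − fₕ)sₕ²/nₕ.
Tier 2: 8039²·(1 − 394/8039)·494900/394 = 7.7197058 × 10^10.
Tier 4: 10738²·(1 − 2167/10738)·150700/2167 = 6.4004312 × 10^9.
Sum = 8.3597489 × 10^10.
SE = √(8.3597489 × 10^10) = 289100.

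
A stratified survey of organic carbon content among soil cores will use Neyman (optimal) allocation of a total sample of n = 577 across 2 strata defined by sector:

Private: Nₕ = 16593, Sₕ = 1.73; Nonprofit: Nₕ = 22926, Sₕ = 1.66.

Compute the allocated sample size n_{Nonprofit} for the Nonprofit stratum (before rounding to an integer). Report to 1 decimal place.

328.9

Neyman allocation: nₕ = n·NₕSₕ / Σⱼ NⱼSⱼ.
Σ NⱼSⱼ = 16593·1.73 + 22926·1.66 = 66763.05.
n_{Nonprofit} = 577·22926·1.66 / 66763.05 = 328.9.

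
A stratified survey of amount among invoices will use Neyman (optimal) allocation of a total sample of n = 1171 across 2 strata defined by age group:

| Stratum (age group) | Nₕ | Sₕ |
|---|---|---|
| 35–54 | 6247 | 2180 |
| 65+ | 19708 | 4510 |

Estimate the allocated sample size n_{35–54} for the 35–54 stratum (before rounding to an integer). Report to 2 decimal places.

155.58

Neyman allocation: nₕ = n·NₕSₕ / Σⱼ NⱼSⱼ.
Σ NⱼSⱼ = 6247·2180 + 19708·4510 = 1.0250154 × 10^8.
n_{35–54} = 1171·6247·2180 / (1.0250154 × 10^8) = 155.58.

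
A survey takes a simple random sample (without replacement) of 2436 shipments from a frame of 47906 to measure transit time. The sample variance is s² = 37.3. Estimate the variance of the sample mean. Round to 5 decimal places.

Under SRS without replacement, Var(ȳ) = (1 − f)·s²/n with f = n/N = 2436/47906 = 0.05084958.
Var(ȳ) = (1 − 0.05084958)·37.3/2436 = 0.94915042·0.015311987 = 0.014533379.

0.01453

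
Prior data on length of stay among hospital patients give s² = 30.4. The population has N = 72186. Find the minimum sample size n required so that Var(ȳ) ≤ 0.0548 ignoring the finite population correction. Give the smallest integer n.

Without fpc, n₀ = s²/D = 30.4/0.0548 = 554.7445.
Rounding up, n = 555.

555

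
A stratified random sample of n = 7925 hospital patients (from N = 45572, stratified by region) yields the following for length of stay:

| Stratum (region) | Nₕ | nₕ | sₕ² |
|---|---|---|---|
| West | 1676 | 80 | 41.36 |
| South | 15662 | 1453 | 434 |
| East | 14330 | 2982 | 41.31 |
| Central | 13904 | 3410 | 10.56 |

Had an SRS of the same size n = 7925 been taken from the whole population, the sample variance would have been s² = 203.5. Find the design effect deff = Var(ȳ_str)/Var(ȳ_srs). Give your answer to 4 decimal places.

1.6016

Var(ȳ_str) = Σ Wₕ²(1−fₕ)sₕ²/nₕ with Wₕ = Nₕ/45572:
  West: (1676/45572)²·(1−80/1676)·41.36/80 = 6.6588812 × 10^-4
  South: (15662/45572)²·(1−1453/15662)·434/1453 = 0.032006536
  East: (14330/45572)²·(1−2982/14330)·41.31/2982 = 0.0010847181
  Central: (13904/45572)²·(1−3410/13904)·10.56/3410 = 2.1756758 × 10^-4
  → Var(ȳ_str) = 0.03397471.
Var(ȳ_srs) = (1 − 7925/45572)·203.5/7925 = 0.021212772.
deff = 0.03397471 / 0.021212772 = 1.6016.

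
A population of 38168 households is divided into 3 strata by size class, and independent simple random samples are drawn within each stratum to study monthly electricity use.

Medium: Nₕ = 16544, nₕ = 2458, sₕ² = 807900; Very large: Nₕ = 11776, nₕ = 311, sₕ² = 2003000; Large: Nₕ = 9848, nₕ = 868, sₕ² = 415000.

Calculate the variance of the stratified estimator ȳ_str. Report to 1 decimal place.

678.5

Var(ȳ_str) = Σₕ Wₕ²(1 − fₕ)sₕ²/nₕ with Wₕ = Nₕ/N, N = 38168.
Medium: Wₕ = 0.43345211; term = 0.43345211²·(1 − 0.14857350)·807900/2458 = 52.578129.
Very large: Wₕ = 0.30853071; term = 0.30853071²·(1 − 0.02640965)·2003000/311 = 596.88905.
Large: Wₕ = 0.25801719; term = 0.25801719²·(1 − 0.08813972)·415000/868 = 29.023778.
Sum = 678.49096.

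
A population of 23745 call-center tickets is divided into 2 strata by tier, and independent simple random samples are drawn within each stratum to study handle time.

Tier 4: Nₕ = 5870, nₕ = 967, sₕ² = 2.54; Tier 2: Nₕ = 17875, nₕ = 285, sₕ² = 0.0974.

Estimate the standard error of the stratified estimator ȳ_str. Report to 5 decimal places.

0.01802

Var(ȳ_str) = Σₕ Wₕ²(1 − fₕ)sₕ²/nₕ with Wₕ = Nₕ/N, N = 23745.
Tier 4: Wₕ = 0.24720994; term = 0.24720994²·(1 − 0.16473595)·2.54/967 = 1.3407966 × 10^-4.
Tier 2: Wₕ = 0.75279006; term = 0.75279006²·(1 − 0.01594406)·0.0974/285 = 1.9058189 × 10^-4.
Sum = 3.2466155 × 10^-4.
SE = √(3.2466155 × 10^-4) = 0.01802.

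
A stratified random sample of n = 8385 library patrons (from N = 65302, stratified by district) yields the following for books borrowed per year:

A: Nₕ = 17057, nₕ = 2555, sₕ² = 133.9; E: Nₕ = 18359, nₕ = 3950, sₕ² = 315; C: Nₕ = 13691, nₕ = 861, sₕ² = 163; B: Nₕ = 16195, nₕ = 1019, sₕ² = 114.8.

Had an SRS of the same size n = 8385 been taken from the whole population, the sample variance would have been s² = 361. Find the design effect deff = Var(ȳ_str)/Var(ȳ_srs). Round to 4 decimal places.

Var(ȳ_str) = Σ Wₕ²(1−fₕ)sₕ²/nₕ with Wₕ = Nₕ/65302:
  A: (17057/65302)²·(1−2555/17057)·133.9/2555 = 0.0030399557
  E: (18359/65302)²·(1−3950/18359)·315/3950 = 0.0049470165
  C: (13691/65302)²·(1−861/13691)·163/861 = 0.0077981811
  B: (16195/65302)²·(1−1019/16195)·114.8/1019 = 0.0064931137
  → Var(ȳ_str) = 0.022278267.
Var(ȳ_srs) = (1 − 8385/65302)·361/8385 = 0.037524909.
deff = 0.022278267 / 0.037524909 = 0.5937.

0.5937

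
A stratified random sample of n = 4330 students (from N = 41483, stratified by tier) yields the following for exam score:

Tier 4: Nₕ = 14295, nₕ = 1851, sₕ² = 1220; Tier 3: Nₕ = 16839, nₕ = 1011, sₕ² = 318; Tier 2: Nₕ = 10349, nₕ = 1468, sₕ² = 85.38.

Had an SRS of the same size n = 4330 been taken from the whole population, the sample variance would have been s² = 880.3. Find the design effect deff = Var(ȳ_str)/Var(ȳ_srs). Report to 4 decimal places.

0.6588

Var(ȳ_str) = Σ Wₕ²(1−fₕ)sₕ²/nₕ with Wₕ = Nₕ/41483:
  Tier 4: (14295/41483)²·(1−1851/14295)·1220/1851 = 0.068132961
  Tier 3: (16839/41483)²·(1−1011/16839)·318/1011 = 0.048716714
  Tier 2: (10349/41483)²·(1−1468/10349)·85.38/1468 = 0.0031063475
  → Var(ȳ_str) = 0.11995602.
Var(ȳ_srs) = (1 − 4330/41483)·880.3/4330 = 0.1820818.
deff = 0.11995602 / 0.1820818 = 0.6588.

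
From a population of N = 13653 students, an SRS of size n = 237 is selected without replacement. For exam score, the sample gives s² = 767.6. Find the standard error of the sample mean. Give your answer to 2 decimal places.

Under SRS without replacement, Var(ȳ) = (1 − f)·s²/n with f = n/N = 237/13653 = 0.01735882.
Var(ȳ) = (1 − 0.01735882)·767.6/237 = 0.98264118·3.2388186 = 3.1825965.
SE(ȳ) = √(3.1825965) = 1.78.

1.78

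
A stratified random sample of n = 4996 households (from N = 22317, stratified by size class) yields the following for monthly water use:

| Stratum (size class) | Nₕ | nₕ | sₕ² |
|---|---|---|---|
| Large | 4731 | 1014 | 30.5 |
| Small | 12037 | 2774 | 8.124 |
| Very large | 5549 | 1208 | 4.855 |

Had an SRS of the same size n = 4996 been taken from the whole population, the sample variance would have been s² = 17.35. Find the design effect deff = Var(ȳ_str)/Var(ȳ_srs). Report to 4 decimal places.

0.7094

Var(ȳ_str) = Σ Wₕ²(1−fₕ)sₕ²/nₕ with Wₕ = Nₕ/22317:
  Large: (4731/22317)²·(1−1014/4731)·30.5/1014 = 0.0010620275
  Small: (12037/22317)²·(1−2774/12037)·8.124/2774 = 6.5563444 × 10^-4
  Very large: (5549/22317)²·(1−1208/5549)·4.855/1208 = 1.9438161 × 10^-4
  → Var(ȳ_str) = 0.0019120436.
Var(ȳ_srs) = (1 − 4996/22317)·17.35/4996 = 0.002695344.
deff = 0.0019120436 / 0.002695344 = 0.7094.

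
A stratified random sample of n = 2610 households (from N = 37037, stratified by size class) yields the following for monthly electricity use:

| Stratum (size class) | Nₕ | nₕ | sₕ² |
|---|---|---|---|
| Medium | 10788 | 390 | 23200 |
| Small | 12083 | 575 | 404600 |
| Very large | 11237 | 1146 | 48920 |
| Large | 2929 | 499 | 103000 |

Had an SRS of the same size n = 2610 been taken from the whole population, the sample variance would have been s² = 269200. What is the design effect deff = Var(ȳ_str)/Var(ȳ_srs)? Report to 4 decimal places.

Var(ȳ_str) = Σ Wₕ²(1−fₕ)sₕ²/nₕ with Wₕ = Nₕ/37037:
  Medium: (10788/37037)²·(1−390/10788)·23200/390 = 4.8645484
  Small: (12083/37037)²·(1−575/12083)·404600/575 = 71.328166
  Very large: (11237/37037)²·(1−1146/11237)·48920/1146 = 3.5287006
  Large: (2929/37037)²·(1−499/2929)·103000/499 = 1.0710031
  → Var(ȳ_str) = 80.792418.
Var(ȳ_srs) = (1 − 2610/37037)·269200/2610 = 95.873355.
deff = 80.792418 / 95.873355 = 0.8427.

0.8427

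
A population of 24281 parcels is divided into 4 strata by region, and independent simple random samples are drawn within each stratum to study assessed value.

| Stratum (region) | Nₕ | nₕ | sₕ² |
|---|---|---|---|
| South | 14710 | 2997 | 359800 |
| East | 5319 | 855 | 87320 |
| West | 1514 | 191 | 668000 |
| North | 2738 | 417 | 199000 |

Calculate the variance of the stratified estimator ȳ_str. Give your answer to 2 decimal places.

Var(ȳ_str) = Σₕ Wₕ²(1 − fₕ)sₕ²/nₕ with Wₕ = Nₕ/N, N = 24281.
South: Wₕ = 0.60582348; term = 0.60582348²·(1 − 0.20373895)·359800/2997 = 35.08505.
East: Wₕ = 0.21906017; term = 0.21906017²·(1 − 0.16074450)·87320/855 = 4.1130941.
West: Wₕ = 0.06235328; term = 0.06235328²·(1 − 0.12615588)·668000/191 = 11.882168.
North: Wₕ = 0.11276307; term = 0.11276307²·(1 − 0.15230095)·199000/417 = 5.1438994.
Sum = 56.224212.

56.22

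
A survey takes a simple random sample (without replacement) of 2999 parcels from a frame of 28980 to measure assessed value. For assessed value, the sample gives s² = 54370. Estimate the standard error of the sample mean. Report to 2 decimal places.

Under SRS without replacement, Var(ȳ) = (1 − f)·s²/n with f = n/N = 2999/28980 = 0.10348516.
Var(ȳ) = (1 − 0.10348516)·54370/2999 = 0.89651484·18.129376 = 16.253255.
SE(ȳ) = √(16.253255) = 4.03.

4.03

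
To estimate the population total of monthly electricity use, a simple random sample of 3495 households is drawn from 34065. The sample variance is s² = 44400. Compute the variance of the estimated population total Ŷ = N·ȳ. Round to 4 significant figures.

Var(Ŷ) = N²·Var(ȳ) = N²·(1 − n/N)·s²/n.
f = 3495/34065 = 0.10259797; Var(ȳ) = 0.89740203·44400/3495 = 11.400472.
Var(Ŷ) = 34065² · 11.400472 = 1.3229384 × 10^10.

1.323 × 10^10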